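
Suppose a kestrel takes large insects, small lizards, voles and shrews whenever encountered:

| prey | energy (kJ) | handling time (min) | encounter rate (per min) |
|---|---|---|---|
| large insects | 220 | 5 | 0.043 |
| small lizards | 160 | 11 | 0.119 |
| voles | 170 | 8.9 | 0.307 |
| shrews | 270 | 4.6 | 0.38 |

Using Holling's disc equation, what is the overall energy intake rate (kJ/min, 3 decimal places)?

Energy encountered per unit search time: 0.043×220 + 0.119×160 + 0.307×170 + 0.38×270 = 183.3 kJ/min.
Handling time per unit search time: 0.043×5 + 0.119×11 + 0.307×8.9 + 0.38×4.6 = 6.004.
Rate = 183.3/(1 + 6.004) = 26.17 kJ/min.

26.168 kJ/min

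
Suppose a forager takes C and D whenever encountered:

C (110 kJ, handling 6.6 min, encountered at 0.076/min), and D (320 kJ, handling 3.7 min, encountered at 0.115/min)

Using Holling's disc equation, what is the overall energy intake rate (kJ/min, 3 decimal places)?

R = Σλ_iE_i / (1 + Σλ_ih_i)
Numerator: 0.076×110 + 0.115×320 = 45.16
Denominator: 1 + 0.076×6.6 + 0.115×3.7 = 1.927
R = 45.16/1.927 = 23.43 kJ/min

23.434 kJ/min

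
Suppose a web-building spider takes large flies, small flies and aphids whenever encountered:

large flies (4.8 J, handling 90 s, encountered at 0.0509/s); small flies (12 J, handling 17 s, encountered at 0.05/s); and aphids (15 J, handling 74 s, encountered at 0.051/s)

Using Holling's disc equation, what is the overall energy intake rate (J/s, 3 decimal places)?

0.158 J/s

Energy encountered per unit search time: 0.0509×4.8 + 0.05×12 + 0.051×15 = 1.609 J/s.
Handling time per unit search time: 0.0509×90 + 0.05×17 + 0.051×74 = 9.205.
Rate = 1.609/(1 + 9.205) = 0.1577 J/s.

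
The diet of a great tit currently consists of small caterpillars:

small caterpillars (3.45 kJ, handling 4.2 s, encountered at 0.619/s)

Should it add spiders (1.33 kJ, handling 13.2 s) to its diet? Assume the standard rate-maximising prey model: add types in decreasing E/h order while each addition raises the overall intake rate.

No

Intake rate on the current diet: R = (0.619×3.45) / (1 + 0.619×4.2) = 2.136/3.6 = 0.5932 kJ/s.
spiders: E/h = 1.33/13.2 = 0.1008 kJ/s.
Since 0.1008 < R, time spent handling spiders is better spent searching.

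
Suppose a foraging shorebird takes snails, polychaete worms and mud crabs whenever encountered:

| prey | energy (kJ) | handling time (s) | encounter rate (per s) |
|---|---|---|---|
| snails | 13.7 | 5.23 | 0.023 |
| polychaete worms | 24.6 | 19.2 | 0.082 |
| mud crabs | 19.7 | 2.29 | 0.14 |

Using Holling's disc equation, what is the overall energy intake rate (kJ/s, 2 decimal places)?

R = Σλ_iE_i / (1 + Σλ_ih_i)
Numerator: 0.023×13.7 + 0.082×24.6 + 0.14×19.7 = 5.09
Denominator: 1 + 0.023×5.23 + 0.082×19.2 + 0.14×2.29 = 3.015
R = 5.09/3.015 = 1.688 kJ/s

1.69 kJ/s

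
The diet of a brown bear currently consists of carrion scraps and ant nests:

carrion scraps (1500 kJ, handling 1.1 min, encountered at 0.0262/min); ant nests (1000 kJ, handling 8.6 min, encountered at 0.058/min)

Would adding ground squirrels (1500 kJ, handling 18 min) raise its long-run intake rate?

Intake rate on the current diet: R = (0.0262×1500 + 0.058×1000) / (1 + 0.0262×1.1 + 0.058×8.6) = 97.3/1.528 = 63.69 kJ/min.
Profitability of ground squirrels: 1500/18 = 83.33 kJ/min.
Since 83.33 > R, including ground squirrels increases the long-run rate.

Yes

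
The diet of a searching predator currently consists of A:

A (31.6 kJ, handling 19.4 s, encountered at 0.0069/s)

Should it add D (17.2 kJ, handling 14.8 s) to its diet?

Current rate: (0.0069×31.6)/(1 + 0.0069×19.4) = 0.1923 kJ/s.
D: E/h = 17.2/14.8 = 1.162 kJ/s.
Since 1.162 > R, including D increases the long-run rate.

Yes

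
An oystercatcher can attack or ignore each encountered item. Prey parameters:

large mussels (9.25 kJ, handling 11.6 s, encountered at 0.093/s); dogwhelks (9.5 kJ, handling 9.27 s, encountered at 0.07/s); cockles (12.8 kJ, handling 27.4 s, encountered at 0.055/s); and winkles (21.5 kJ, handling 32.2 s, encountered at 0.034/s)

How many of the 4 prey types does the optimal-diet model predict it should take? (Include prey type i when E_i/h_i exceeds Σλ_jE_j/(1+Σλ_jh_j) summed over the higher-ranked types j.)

3

Profitabilities (E/h, kJ/s): dogwhelks 1.02, large mussels 0.797, winkles 0.668, cockles 0.467. Add prey in this order while the next type's profitability exceeds the intake rate on those already taken.
Rate on top 1: 0.4033. large mussels: 0.797 > 0.4033 → include.
Rate on top 2: 0.5592. winkles: 0.668 > 0.5592 → include.
Rate on top 3: 0.5903. cockles: 0.467 < 0.5903 → exclude; stop.
Optimal diet: dogwhelks, large mussels, winkles — 3 of 4 types.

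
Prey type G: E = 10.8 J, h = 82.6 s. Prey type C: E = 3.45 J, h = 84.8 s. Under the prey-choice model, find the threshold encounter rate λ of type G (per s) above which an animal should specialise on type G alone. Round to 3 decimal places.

Drop type C once their profitability E₂/h₂ falls below the rate achievable on type G alone: E₂/h₂ = λE₁/(1 + λh₁).
Solve for λ: λE₁h₂ = E₂(1 + λh₁) → λ(E₁h₂ − E₂h₁) = E₂ → λ = E₂/(E₁h₂ − E₂h₁).
λ = 3.45/(10.8×84.8 − 3.45×82.6) = 3.45/630.9 = 0.005469 per s.

0.005 per s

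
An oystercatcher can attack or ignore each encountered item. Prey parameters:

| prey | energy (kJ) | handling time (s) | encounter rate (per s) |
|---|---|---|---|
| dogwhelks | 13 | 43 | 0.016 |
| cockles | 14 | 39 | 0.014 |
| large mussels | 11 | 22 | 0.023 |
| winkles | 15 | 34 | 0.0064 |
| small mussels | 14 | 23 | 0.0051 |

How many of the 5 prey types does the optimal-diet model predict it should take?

5

E/h in descending order: small mussels 0.609, large mussels 0.5, winkles 0.441, cockles 0.359, dogwhelks 0.302 kJ/s. The optimal diet is the largest prefix of this list for which every included type satisfies E_i/h_i > R on the types above it.
Rate on top 1: 0.0639. large mussels: 0.5 > 0.0639 → include.
Rate on top 2: 0.1998. winkles: 0.441 > 0.1998 → include.
Rate on top 3: 0.2284. cockles: 0.359 > 0.2284 → include.
Rate on top 4: 0.2582. dogwhelks: 0.302 > 0.2582 → include.
Optimal diet: small mussels, large mussels, winkles, cockles, dogwhelks — 5 of 5 types.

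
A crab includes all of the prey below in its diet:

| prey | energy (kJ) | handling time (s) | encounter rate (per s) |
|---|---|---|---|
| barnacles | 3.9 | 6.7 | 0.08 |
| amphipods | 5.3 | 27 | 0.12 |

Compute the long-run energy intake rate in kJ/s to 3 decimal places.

0.198 kJ/s

R = Σλ_iE_i / (1 + Σλ_ih_i)
Numerator: 0.08×3.9 + 0.12×5.3 = 0.948
Denominator: 1 + 0.08×6.7 + 0.12×27 = 4.776
R = 0.948/4.776 = 0.1985 kJ/s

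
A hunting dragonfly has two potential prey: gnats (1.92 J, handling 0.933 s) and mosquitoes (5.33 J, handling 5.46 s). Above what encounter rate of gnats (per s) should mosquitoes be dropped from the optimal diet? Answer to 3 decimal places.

Drop mosquitoes once their profitability E₂/h₂ falls below the rate achievable on gnats alone: E₂/h₂ = λE₁/(1 + λh₁).
Solve for λ: λE₁h₂ = E₂(1 + λh₁) → λ(E₁h₂ − E₂h₁) = E₂ → λ = E₂/(E₁h₂ − E₂h₁).
λ = 5.33/(1.92×5.46 − 5.33×0.933) = 5.33/5.51 = 0.9673 per s.

0.967 per s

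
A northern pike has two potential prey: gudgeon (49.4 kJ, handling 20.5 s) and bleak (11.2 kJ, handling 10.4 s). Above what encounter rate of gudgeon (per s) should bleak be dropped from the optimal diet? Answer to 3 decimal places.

0.039 per s

Drop bleak once their profitability E₂/h₂ falls below the rate achievable on gudgeon alone: E₂/h₂ = λE₁/(1 + λh₁).
Solve for λ: λE₁h₂ = E₂(1 + λh₁) → λ(E₁h₂ − E₂h₁) = E₂ → λ = E₂/(E₁h₂ − E₂h₁).
λ = 11.2/(49.4×10.4 − 11.2×20.5) = 11.2/284.2 = 0.03941 per s.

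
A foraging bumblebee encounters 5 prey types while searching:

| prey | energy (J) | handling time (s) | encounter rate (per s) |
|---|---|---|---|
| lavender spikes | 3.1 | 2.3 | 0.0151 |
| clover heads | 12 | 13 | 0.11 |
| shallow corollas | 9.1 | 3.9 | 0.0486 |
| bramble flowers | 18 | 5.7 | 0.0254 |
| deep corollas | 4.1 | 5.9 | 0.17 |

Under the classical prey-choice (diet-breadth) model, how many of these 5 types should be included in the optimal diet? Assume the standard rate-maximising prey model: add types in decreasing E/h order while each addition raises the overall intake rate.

Profitabilities (E/h, J/s): bramble flowers 3.16, shallow corollas 2.33, lavender spikes 1.35, clover heads 0.923, deep corollas 0.695. Add prey in this order while the next type's profitability exceeds the intake rate on those already taken.
Rate on top 1: 0.3994. shallow corollas: 2.33 > 0.3994 → include.
Rate on top 2: 0.6741. lavender spikes: 1.35 > 0.6741 → include.
Rate on top 3: 0.6912. clover heads: 0.923 > 0.6912 → include.
Rate on top 4: 0.8097. deep corollas: 0.695 < 0.8097 → exclude; stop.
Optimal diet: bramble flowers, shallow corollas, lavender spikes, clover heads — 4 of 5 types.

4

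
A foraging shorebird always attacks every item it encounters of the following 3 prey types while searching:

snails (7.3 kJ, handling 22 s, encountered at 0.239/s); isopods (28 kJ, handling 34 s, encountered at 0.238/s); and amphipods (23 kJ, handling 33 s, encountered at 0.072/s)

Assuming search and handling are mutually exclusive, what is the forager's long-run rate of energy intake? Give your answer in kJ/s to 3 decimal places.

R = (0.239×7.3 + 0.238×28 + 0.072×23) / (1 + 0.239×22 + 0.238×34 + 0.072×33) = 10.06/16.73 = 0.6017 kJ/s.

0.602 kJ/s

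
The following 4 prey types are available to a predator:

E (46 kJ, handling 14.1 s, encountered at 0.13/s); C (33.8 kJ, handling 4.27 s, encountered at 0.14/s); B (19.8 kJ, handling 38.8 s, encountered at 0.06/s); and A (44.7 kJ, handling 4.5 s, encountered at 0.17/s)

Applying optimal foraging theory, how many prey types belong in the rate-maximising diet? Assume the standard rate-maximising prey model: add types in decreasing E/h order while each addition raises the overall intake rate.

E/h in descending order: A 9.93, C 7.92, E 3.26, B 0.51 kJ/s. The optimal diet is the largest prefix of this list for which every included type satisfies E_i/h_i > R on the types above it.
Rate on top 1: 4.305. C: 7.92 > 4.305 → include.
Rate on top 2: 5.219. E: 3.26 < 5.219 → exclude; stop.
Optimal diet: A, C — 2 of 4 types.

2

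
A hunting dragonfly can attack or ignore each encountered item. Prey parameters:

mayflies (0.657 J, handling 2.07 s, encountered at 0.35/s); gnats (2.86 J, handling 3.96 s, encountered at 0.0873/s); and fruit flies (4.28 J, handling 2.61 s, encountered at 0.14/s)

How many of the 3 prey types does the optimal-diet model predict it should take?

E/h in descending order: fruit flies 1.64, gnats 0.722, mayflies 0.317 J/s. The optimal diet is the largest prefix of this list for which every included type satisfies E_i/h_i > R on the types above it.
Rate on top 1: 0.4388. gnats: 0.722 > 0.4388 → include.
Rate on top 2: 0.4961. mayflies: 0.317 < 0.4961 → exclude; stop.
Optimal diet: fruit flies, gnats — 2 of 3 types.

2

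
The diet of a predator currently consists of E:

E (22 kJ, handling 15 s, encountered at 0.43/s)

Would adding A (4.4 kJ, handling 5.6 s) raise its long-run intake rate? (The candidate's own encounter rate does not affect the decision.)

No

On E alone, R = ΣλE/(1+Σλh) = 9.46/7.45 = 1.27 kJ/s.
A: E/h = 4.4/5.6 = 0.7857 kJ/s.
0.7857 < 1.27, so adding A would lower the average — exclude it.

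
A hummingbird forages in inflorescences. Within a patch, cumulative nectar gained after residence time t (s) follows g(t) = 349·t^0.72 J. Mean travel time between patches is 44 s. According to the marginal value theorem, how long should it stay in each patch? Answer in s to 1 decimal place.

113.1 s

Optimal t* satisfies g'(t*) = g(t*)/(T + t*).
g'(t) = 0.72·349·t^-0.28. Setting 0.72·349·t^-0.28 = 349·t^0.72/(44+t) gives 0.72(44+t) = t, so 0.28·t = 0.72×44.
t* = 0.72×44/0.28 = 113.1 s.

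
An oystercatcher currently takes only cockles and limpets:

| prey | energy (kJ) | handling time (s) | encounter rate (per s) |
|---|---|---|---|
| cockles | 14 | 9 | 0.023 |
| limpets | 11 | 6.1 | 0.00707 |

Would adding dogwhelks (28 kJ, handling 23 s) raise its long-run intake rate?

Current rate: (0.023×14 + 0.00707×11)/(1 + 0.023×9 + 0.00707×6.1) = 0.3198 kJ/s.
Profitability of dogwhelks: 28/23 = 1.217 kJ/s.
1.217 > 0.3198, so adding dogwhelks raises the average — include it.

Yes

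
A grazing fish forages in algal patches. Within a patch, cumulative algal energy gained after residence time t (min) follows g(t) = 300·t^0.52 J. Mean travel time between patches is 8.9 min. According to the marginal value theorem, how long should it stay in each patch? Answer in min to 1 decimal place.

9.6 min

By the marginal value theorem, leave when the instantaneous gain rate g'(t) equals the habitat-wide average g(t)/(T + t).
g'(t) = 0.52·300·t^-0.48. Setting 0.52·300·t^-0.48 = 300·t^0.52/(8.9+t) gives 0.52(8.9+t) = t, so 0.48·t = 0.52×8.9.
t* = 0.52×8.9/0.48 = 9.642 min.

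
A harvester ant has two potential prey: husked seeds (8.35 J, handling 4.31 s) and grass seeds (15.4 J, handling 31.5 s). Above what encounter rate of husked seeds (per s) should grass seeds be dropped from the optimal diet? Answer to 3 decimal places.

0.078 per s

Drop grass seeds once their profitability E₂/h₂ falls below the rate achievable on husked seeds alone: E₂/h₂ = λE₁/(1 + λh₁).
Solve for λ: λE₁h₂ = E₂(1 + λh₁) → λ(E₁h₂ − E₂h₁) = E₂ → λ = E₂/(E₁h₂ − E₂h₁).
λ = 15.4/(8.35×31.5 − 15.4×4.31) = 15.4/196.7 = 0.07831 per s.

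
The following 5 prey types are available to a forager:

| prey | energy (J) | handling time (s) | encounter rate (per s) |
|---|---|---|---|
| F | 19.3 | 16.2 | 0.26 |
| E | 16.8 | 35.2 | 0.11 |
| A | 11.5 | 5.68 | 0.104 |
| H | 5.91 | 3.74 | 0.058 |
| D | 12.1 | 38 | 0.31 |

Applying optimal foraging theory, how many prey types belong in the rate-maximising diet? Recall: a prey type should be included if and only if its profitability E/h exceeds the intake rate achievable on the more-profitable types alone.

3

Profitabilities (E/h, J/s): A 2.02, H 1.58, F 1.19, E 0.477, D 0.318. Add prey in this order while the next type's profitability exceeds the intake rate on those already taken.
Rate on top 1: 0.7519. H: 1.58 > 0.7519 → include.
Rate on top 2: 0.8513. F: 1.19 > 0.8513 → include.
Rate on top 3: 1.089. E: 0.477 < 1.089 → exclude; stop.
Optimal diet: A, H, F — 3 of 5 types.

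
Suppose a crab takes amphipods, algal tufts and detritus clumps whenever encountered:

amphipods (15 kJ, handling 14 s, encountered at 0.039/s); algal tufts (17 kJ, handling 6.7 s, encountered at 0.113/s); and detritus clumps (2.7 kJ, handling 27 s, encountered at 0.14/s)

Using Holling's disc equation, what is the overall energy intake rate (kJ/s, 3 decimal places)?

0.474 kJ/s

R = Σλ_iE_i / (1 + Σλ_ih_i)
Numerator: 0.039×15 + 0.113×17 + 0.14×2.7 = 2.884
Denominator: 1 + 0.039×14 + 0.113×6.7 + 0.14×27 = 6.083
R = 2.884/6.083 = 0.4741 kJ/s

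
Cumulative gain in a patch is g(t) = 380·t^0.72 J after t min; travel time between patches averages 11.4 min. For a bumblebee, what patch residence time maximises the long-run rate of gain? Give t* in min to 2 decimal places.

By the marginal value theorem, leave when the instantaneous gain rate g'(t) equals the habitat-wide average g(t)/(T + t).
g'(t) = 0.72·380·t^-0.28. Setting 0.72·380·t^-0.28 = 380·t^0.72/(11.4+t) gives 0.72(11.4+t) = t, so 0.28·t = 0.72×11.4.
t* = 0.72×11.4/0.28 = 29.31 min.

29.31 min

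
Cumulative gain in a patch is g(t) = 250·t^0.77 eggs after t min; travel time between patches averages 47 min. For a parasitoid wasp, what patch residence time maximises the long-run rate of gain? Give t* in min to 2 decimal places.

157.35 min

Optimal t* satisfies g'(t*) = g(t*)/(T + t*).
g'(t) = 0.77·250·t^-0.23. Setting 0.77·250·t^-0.23 = 250·t^0.77/(47+t) gives 0.77(47+t) = t, so 0.23·t = 0.77×47.
t* = 0.77×47/0.23 = 157.3 min.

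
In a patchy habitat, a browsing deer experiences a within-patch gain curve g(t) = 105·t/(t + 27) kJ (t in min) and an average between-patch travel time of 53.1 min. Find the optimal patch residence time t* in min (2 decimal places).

By the marginal value theorem, leave when the instantaneous gain rate g'(t) equals the habitat-wide average g(t)/(T + t).
g'(t) = 105·27/(t + 27)². Setting 105·27/(t+27)² = 105t/[(t+27)(53.1+t)] gives 27(53.1+t) = t(t+27), so t² = 27×53.1 = 1434.
t* = √1434 = 37.86 min.

37.86 min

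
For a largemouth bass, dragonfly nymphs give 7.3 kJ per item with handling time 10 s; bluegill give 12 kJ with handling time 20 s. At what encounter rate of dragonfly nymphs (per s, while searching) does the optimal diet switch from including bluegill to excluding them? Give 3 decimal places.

At the threshold, the rate on dragonfly nymphs alone equals the profitability of bluegill: λ·7.3/(1 + λ·10) = 12/20 = 0.6.
Rearranging, λ(7.3 − 0.6×10) = 0.6, so λ = 0.6/1.3 = 0.4615 per s.

0.462 per s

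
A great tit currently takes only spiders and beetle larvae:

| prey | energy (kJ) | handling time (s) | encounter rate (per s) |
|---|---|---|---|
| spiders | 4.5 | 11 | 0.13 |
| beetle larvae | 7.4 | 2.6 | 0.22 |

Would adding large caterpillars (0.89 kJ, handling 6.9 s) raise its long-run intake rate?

Intake rate on the current diet: R = (0.13×4.5 + 0.22×7.4) / (1 + 0.13×11 + 0.22×2.6) = 2.213/3.002 = 0.7372 kJ/s.
Profitability of large caterpillars: 0.89/6.9 = 0.129 kJ/s.
Since 0.129 < R, time spent handling large caterpillars is better spent searching.

No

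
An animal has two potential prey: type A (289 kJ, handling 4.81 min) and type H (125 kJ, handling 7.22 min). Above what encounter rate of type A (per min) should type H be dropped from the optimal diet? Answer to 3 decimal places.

0.084 per min

Drop type H once their profitability E₂/h₂ falls below the rate achievable on type A alone: E₂/h₂ = λE₁/(1 + λh₁).
Solve for λ: λE₁h₂ = E₂(1 + λh₁) → λ(E₁h₂ − E₂h₁) = E₂ → λ = E₂/(E₁h₂ − E₂h₁).
λ = 125/(289×7.22 − 125×4.81) = 125/1485 = 0.08416 per min.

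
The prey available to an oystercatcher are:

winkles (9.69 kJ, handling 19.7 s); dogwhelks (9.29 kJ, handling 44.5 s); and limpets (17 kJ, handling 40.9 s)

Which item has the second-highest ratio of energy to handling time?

Profitability E/h (kJ/s): winkles = 9.69/19.7 = 0.492, dogwhelks = 9.29/44.5 = 0.209, limpets = 17/40.9 = 0.416.
Ranked: winkles > limpets > dogwhelks.

limpets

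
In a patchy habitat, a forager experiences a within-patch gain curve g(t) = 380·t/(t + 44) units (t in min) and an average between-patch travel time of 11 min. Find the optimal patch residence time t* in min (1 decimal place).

Optimal t* satisfies g'(t*) = g(t*)/(T + t*).
g'(t) = 380·44/(t + 44)². Setting 380·44/(t+44)² = 380t/[(t+44)(11+t)] gives 44(11+t) = t(t+44), so t² = 44×11 = 484.
t* = √484 = 22 min.

22.0 min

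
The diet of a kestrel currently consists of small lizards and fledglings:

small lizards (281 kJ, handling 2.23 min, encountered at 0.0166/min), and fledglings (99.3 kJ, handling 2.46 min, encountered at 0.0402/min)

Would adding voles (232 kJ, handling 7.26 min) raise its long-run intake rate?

Yes

On small lizards and fledglings alone, R = ΣλE/(1+Σλh) = 8.656/1.136 = 7.621 kJ/min.
Profitability of voles: 232/7.26 = 31.96 kJ/min.
Since 31.96 > R, including voles increases the long-run rate.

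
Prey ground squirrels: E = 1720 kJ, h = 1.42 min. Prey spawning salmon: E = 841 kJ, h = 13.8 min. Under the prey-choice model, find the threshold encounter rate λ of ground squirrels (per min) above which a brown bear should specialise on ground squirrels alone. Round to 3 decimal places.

Drop spawning salmon once their profitability E₂/h₂ falls below the rate achievable on ground squirrels alone: E₂/h₂ = λE₁/(1 + λh₁).
Solve for λ: λE₁h₂ = E₂(1 + λh₁) → λ(E₁h₂ − E₂h₁) = E₂ → λ = E₂/(E₁h₂ − E₂h₁).
λ = 841/(1720×13.8 − 841×1.42) = 841/2.254e+04 = 0.03731 per min.

0.037 per min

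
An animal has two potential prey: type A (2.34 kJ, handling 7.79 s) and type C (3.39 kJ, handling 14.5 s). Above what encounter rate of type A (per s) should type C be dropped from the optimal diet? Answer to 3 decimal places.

The zero-one rule: include type C iff E₂/h₂ > λE₁/(1+λh₁). Equality gives the switch point.
λE₁h₂ = E₂ + λE₂h₁ ⇒ λ = E₂/(E₁h₂ − E₂h₁) = 3.39/(33.93 − 26.41) = 0.4507 per s.

0.451 per s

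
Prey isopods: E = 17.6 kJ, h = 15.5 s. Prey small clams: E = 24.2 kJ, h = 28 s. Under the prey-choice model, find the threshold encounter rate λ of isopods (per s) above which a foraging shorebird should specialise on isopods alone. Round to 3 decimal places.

Drop small clams once their profitability E₂/h₂ falls below the rate achievable on isopods alone: E₂/h₂ = λE₁/(1 + λh₁).
Solve for λ: λE₁h₂ = E₂(1 + λh₁) → λ(E₁h₂ − E₂h₁) = E₂ → λ = E₂/(E₁h₂ − E₂h₁).
λ = 24.2/(17.6×28 − 24.2×15.5) = 24.2/117.7 = 0.2056 per s.

0.206 per s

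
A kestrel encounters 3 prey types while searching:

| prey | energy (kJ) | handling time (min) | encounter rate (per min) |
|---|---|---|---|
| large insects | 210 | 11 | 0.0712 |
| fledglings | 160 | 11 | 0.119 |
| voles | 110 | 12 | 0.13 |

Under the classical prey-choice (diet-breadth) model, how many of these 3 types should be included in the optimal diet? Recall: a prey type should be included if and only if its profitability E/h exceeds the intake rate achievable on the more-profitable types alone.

2

Profitabilities (E/h, kJ/min): large insects 19.1, fledglings 14.5, voles 9.17. Add prey in this order while the next type's profitability exceeds the intake rate on those already taken.
Rate on top 1: 8.385. fledglings: 14.5 > 8.385 → include.
Rate on top 2: 10.99. voles: 9.17 < 10.99 → exclude; stop.
Optimal diet: large insects, fledglings — 2 of 3 types.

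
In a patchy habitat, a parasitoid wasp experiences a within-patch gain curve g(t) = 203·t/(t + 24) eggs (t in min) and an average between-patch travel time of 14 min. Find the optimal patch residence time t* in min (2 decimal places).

Maximise g(t)/(T+t): set derivative to zero → g'(t)(T+t) = g(t).
g'(t) = 203·24/(t + 24)². Setting 203·24/(t+24)² = 203t/[(t+24)(14+t)] gives 24(14+t) = t(t+24), so t² = 24×14 = 336.
t* = √336 = 18.33 min.

18.33 min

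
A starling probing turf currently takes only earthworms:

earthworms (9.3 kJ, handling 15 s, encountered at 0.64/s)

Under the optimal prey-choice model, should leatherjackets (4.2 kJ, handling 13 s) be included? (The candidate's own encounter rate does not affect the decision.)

No

Intake rate on the current diet: R = (0.64×9.3) / (1 + 0.64×15) = 5.952/10.6 = 0.5615 kJ/s.
leatherjackets: E/h = 4.2/13 = 0.3231 kJ/s.
0.3231 < 0.5615, so adding leatherjackets would lower the average — exclude it.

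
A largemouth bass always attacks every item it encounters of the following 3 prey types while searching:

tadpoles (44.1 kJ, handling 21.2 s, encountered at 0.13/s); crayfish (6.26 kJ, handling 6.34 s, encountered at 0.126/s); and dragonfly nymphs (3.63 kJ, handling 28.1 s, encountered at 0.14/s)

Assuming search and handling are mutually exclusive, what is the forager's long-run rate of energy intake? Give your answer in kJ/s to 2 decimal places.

0.83 kJ/s

Energy encountered per unit search time: 0.13×44.1 + 0.126×6.26 + 0.14×3.63 = 7.03 kJ/s.
Handling time per unit search time: 0.13×21.2 + 0.126×6.34 + 0.14×28.1 = 7.489.
Rate = 7.03/(1 + 7.489) = 0.8281 kJ/s.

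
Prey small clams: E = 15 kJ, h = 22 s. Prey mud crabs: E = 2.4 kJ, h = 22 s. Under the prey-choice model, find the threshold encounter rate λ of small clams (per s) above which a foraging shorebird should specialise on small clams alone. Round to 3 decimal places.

0.009 per s

The zero-one rule: include mud crabs iff E₂/h₂ > λE₁/(1+λh₁). Equality gives the switch point.
λE₁h₂ = E₂ + λE₂h₁ ⇒ λ = E₂/(E₁h₂ − E₂h₁) = 2.4/(330 − 52.8) = 0.008658 per s.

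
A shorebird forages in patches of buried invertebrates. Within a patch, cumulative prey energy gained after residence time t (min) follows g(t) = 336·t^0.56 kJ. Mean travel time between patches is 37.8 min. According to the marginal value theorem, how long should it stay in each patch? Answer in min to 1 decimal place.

Optimal t* satisfies g'(t*) = g(t*)/(T + t*).
g'(t) = 0.56·336·t^-0.44. Setting 0.56·336·t^-0.44 = 336·t^0.56/(37.8+t) gives 0.56(37.8+t) = t, so 0.44·t = 0.56×37.8.
t* = 0.56×37.8/0.44 = 48.11 min.

48.1 min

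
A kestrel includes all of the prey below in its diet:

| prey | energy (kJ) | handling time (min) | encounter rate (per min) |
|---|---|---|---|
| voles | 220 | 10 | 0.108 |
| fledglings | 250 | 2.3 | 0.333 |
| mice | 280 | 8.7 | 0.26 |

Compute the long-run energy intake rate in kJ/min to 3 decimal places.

Energy encountered per unit search time: 0.108×220 + 0.333×250 + 0.26×280 = 179.8 kJ/min.
Handling time per unit search time: 0.108×10 + 0.333×2.3 + 0.26×8.7 = 4.108.
Rate = 179.8/(1 + 4.108) = 35.2 kJ/min.

35.202 kJ/min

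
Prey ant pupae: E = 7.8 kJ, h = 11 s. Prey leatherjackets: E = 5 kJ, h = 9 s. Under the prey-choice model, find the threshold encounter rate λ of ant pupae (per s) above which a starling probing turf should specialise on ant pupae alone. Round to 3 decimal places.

0.329 per s

At the threshold, the rate on ant pupae alone equals the profitability of leatherjackets: λ·7.8/(1 + λ·11) = 5/9 = 0.5556.
Rearranging, λ(7.8 − 0.5556×11) = 0.5556, so λ = 0.5556/1.689 = 0.3289 per s.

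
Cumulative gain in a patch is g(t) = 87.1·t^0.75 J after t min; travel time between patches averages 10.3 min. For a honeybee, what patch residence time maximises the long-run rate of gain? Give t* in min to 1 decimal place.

Optimal t* satisfies g'(t*) = g(t*)/(T + t*).
g'(t) = 0.75·87.1·t^-0.25. Setting 0.75·87.1·t^-0.25 = 87.1·t^0.75/(10.3+t) gives 0.75(10.3+t) = t, so 0.25·t = 0.75×10.3.
t* = 0.75×10.3/0.25 = 30.9 min.

30.9 min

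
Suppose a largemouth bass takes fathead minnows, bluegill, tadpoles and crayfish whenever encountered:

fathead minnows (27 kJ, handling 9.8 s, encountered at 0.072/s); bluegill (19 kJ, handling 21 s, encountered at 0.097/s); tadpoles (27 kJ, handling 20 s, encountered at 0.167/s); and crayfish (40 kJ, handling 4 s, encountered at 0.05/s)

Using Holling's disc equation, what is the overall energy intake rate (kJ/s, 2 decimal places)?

1.41 kJ/s

Energy encountered per unit search time: 0.072×27 + 0.097×19 + 0.167×27 + 0.05×40 = 10.3 kJ/s.
Handling time per unit search time: 0.072×9.8 + 0.097×21 + 0.167×20 + 0.05×4 = 6.283.
Rate = 10.3/(1 + 6.283) = 1.414 kJ/s.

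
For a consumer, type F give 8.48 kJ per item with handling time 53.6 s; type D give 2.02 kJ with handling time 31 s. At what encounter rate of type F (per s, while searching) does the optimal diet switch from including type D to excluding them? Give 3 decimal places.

0.013 per s

The zero-one rule: include type D iff E₂/h₂ > λE₁/(1+λh₁). Equality gives the switch point.
λE₁h₂ = E₂ + λE₂h₁ ⇒ λ = E₂/(E₁h₂ − E₂h₁) = 2.02/(262.9 − 108.3) = 0.01307 per s.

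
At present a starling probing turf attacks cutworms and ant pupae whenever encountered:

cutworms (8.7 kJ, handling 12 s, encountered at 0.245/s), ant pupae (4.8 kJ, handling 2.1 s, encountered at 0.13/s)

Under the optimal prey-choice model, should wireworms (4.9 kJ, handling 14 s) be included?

Intake rate on the current diet: R = (0.245×8.7 + 0.13×4.8) / (1 + 0.245×12 + 0.13×2.1) = 2.756/4.213 = 0.654 kJ/s.
Profitability of wireworms: 4.9/14 = 0.35 kJ/s.
0.35 < 0.654, so adding wireworms would lower the average — exclude it.

No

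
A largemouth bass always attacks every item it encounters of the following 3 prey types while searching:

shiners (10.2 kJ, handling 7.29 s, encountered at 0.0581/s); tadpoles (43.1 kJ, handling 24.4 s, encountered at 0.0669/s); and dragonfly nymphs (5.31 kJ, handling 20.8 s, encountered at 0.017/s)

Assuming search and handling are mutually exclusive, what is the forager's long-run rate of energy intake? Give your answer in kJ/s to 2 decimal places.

1.05 kJ/s

Energy encountered per unit search time: 0.0581×10.2 + 0.0669×43.1 + 0.017×5.31 = 3.566 kJ/s.
Handling time per unit search time: 0.0581×7.29 + 0.0669×24.4 + 0.017×20.8 = 2.41.
Rate = 3.566/(1 + 2.41) = 1.046 kJ/s.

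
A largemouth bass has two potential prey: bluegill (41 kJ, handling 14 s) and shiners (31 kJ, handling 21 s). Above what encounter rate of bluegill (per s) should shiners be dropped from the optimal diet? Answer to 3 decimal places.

0.073 per s

Drop shiners once their profitability E₂/h₂ falls below the rate achievable on bluegill alone: E₂/h₂ = λE₁/(1 + λh₁).
Solve for λ: λE₁h₂ = E₂(1 + λh₁) → λ(E₁h₂ − E₂h₁) = E₂ → λ = E₂/(E₁h₂ − E₂h₁).
λ = 31/(41×21 − 31×14) = 31/427 = 0.0726 per s.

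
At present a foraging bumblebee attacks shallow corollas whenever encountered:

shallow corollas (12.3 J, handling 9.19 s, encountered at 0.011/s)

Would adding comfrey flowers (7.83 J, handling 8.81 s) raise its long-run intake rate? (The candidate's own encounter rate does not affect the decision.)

Yes

Intake rate on the current diet: R = (0.011×12.3) / (1 + 0.011×9.19) = 0.1353/1.101 = 0.1229 J/s.
Profitability of comfrey flowers: 7.83/8.81 = 0.8888 J/s.
0.8888 > 0.1229, so adding comfrey flowers raises the average — include it.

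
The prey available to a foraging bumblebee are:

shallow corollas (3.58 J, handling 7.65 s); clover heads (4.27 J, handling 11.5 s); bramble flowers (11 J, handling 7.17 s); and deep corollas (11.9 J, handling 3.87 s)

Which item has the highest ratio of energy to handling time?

In descending order of E/h:
deep corollas: 11.9/3.87 = 3.07 J/s
bramble flowers: 11/7.17 = 1.53 J/s
shallow corollas: 3.58/7.65 = 0.468 J/s
clover heads: 4.27/11.5 = 0.371 J/s

deep corollas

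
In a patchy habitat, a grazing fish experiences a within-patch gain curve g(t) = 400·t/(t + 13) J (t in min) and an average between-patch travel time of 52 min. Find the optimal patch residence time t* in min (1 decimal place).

Maximise g(t)/(T+t): set derivative to zero → g'(t)(T+t) = g(t).
g'(t) = 400·13/(t + 13)². Setting 400·13/(t+13)² = 400t/[(t+13)(52+t)] gives 13(52+t) = t(t+13), so t² = 13×52 = 676.
t* = √676 = 26 min.

26.0 min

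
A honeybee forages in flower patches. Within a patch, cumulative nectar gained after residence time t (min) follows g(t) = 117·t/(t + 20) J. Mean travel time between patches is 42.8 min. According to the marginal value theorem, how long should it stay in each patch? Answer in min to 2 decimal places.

Optimal t* satisfies g'(t*) = g(t*)/(T + t*).
g'(t) = 117·20/(t + 20)². Setting 117·20/(t+20)² = 117t/[(t+20)(42.8+t)] gives 20(42.8+t) = t(t+20), so t² = 20×42.8 = 856.
t* = √856 = 29.26 min.

29.26 min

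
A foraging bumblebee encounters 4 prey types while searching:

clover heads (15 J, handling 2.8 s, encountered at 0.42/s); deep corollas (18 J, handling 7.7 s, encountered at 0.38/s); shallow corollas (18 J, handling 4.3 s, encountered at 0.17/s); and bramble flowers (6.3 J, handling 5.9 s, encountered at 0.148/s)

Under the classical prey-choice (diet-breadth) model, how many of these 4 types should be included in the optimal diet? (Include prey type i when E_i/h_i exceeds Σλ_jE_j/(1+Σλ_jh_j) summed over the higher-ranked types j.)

2

Profitabilities (E/h, J/s): clover heads 5.36, shallow corollas 4.19, deep corollas 2.34, bramble flowers 1.07. Add prey in this order while the next type's profitability exceeds the intake rate on those already taken.
Rate on top 1: 2.895. shallow corollas: 4.19 > 2.895 → include.
Rate on top 2: 3.22. deep corollas: 2.34 < 3.22 → exclude; stop.
Optimal diet: clover heads, shallow corollas — 2 of 4 types.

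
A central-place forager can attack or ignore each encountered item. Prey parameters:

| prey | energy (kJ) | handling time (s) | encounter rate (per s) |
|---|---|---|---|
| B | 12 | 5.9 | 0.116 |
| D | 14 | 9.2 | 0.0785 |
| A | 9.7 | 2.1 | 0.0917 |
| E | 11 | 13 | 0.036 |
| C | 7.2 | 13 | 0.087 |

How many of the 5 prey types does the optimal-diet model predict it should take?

E/h in descending order: A 4.62, B 2.03, D 1.52, E 0.846, C 0.554 kJ/s. The optimal diet is the largest prefix of this list for which every included type satisfies E_i/h_i > R on the types above it.
Rate on top 1: 0.7459. B: 2.03 > 0.7459 → include.
Rate on top 2: 1.216. D: 1.52 > 1.216 → include.
Rate on top 3: 1.301. E: 0.846 < 1.301 → exclude; stop.
Optimal diet: A, B, D — 3 of 5 types.

3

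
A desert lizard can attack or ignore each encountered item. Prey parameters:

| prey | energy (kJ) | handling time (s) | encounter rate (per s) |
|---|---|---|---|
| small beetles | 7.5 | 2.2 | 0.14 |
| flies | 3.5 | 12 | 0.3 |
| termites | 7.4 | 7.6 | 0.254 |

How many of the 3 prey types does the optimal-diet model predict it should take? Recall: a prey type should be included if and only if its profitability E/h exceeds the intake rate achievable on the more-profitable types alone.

2

E/h in descending order: small beetles 3.41, termites 0.974, flies 0.292 kJ/s. The optimal diet is the largest prefix of this list for which every included type satisfies E_i/h_i > R on the types above it.
Rate on top 1: 0.8028. termites: 0.974 > 0.8028 → include.
Rate on top 2: 0.9046. flies: 0.292 < 0.9046 → exclude; stop.
Optimal diet: small beetles, termites — 2 of 3 types.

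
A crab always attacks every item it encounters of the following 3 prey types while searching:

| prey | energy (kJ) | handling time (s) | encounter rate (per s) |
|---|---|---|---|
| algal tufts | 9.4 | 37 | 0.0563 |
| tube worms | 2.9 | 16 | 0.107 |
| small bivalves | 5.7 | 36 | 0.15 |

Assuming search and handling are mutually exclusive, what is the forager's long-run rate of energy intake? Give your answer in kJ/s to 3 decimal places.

0.166 kJ/s

Energy encountered per unit search time: 0.0563×9.4 + 0.107×2.9 + 0.15×5.7 = 1.695 kJ/s.
Handling time per unit search time: 0.0563×37 + 0.107×16 + 0.15×36 = 9.195.
Rate = 1.695/(1 + 9.195) = 0.1662 kJ/s.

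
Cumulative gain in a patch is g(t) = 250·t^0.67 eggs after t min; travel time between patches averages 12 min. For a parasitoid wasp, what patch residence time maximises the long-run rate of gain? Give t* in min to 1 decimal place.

24.4 min

Maximise g(t)/(T+t): set derivative to zero → g'(t)(T+t) = g(t).
g'(t) = 0.67·250·t^-0.33. Setting 0.67·250·t^-0.33 = 250·t^0.67/(12+t) gives 0.67(12+t) = t, so 0.33·t = 0.67×12.
t* = 0.67×12/0.33 = 24.36 min.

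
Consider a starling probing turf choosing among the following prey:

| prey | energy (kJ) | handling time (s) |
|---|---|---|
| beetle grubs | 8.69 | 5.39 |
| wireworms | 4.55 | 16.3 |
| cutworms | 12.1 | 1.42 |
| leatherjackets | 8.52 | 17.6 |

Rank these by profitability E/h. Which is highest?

cutworms

In descending order of E/h:
cutworms: 12.1/1.42 = 8.52 kJ/s
beetle grubs: 8.69/5.39 = 1.61 kJ/s
leatherjackets: 8.52/17.6 = 0.484 kJ/s
wireworms: 4.55/16.3 = 0.279 kJ/s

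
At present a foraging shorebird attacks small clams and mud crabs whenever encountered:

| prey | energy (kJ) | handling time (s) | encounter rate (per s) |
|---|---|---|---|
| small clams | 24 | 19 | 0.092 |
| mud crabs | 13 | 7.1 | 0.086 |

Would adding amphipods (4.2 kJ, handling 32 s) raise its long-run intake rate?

No

Intake rate on the current diet: R = (0.092×24 + 0.086×13) / (1 + 0.092×19 + 0.086×7.1) = 3.326/3.359 = 0.9903 kJ/s.
Profitability of amphipods: 4.2/32 = 0.1313 kJ/s.
0.1313 < 0.9903, so adding amphipods would lower the average — exclude it.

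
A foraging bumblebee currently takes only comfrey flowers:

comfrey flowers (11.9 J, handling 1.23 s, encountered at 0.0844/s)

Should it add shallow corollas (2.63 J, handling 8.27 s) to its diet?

No

Current rate: (0.0844×11.9)/(1 + 0.0844×1.23) = 0.9099 J/s.
shallow corollas: E/h = 2.63/8.27 = 0.318 J/s.
Since 0.318 < R, time spent handling shallow corollas is better spent searching.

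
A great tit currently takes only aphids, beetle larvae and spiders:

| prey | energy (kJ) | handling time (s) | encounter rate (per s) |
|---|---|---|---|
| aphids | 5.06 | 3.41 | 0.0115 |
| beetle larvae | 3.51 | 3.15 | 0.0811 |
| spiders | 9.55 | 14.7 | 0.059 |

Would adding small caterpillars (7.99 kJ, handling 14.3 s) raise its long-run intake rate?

Yes

On aphids, beetle larvae and spiders alone, R = ΣλE/(1+Σλh) = 0.9063/2.162 = 0.4192 kJ/s.
small caterpillars: E/h = 7.99/14.3 = 0.5587 kJ/s.
0.5587 > 0.4192, so adding small caterpillars raises the average — include it.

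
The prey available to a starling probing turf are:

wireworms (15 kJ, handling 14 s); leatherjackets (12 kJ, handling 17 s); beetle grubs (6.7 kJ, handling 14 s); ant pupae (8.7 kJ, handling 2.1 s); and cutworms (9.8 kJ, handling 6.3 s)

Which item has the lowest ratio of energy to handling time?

In descending order of E/h:
ant pupae: 8.7/2.1 = 4.14 kJ/s
cutworms: 9.8/6.3 = 1.56 kJ/s
wireworms: 15/14 = 1.07 kJ/s
leatherjackets: 12/17 = 0.706 kJ/s
beetle grubs: 6.7/14 = 0.479 kJ/s

beetle grubs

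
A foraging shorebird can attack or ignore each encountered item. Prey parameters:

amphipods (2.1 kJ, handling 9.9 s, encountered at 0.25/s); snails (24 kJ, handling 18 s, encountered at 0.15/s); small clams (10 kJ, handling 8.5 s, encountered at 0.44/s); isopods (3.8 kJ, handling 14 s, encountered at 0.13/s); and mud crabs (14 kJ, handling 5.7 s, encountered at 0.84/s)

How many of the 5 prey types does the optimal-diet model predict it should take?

Rank by E/h (kJ/s): mud crabs 2.46, snails 1.33, small clams 1.18, isopods 0.271, amphipods 0.212. Include each in turn until the next type's E/h falls below the running intake rate.
Rate on top 1: 2.032. snails: 1.33 < 2.032 → exclude; stop.
Optimal diet: mud crabs — 1 of 5 types.

1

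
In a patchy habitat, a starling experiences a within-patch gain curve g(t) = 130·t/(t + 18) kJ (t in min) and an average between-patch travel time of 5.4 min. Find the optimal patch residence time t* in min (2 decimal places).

9.86 min

Maximise g(t)/(T+t): set derivative to zero → g'(t)(T+t) = g(t).
g'(t) = 130·18/(t + 18)². Setting 130·18/(t+18)² = 130t/[(t+18)(5.4+t)] gives 18(5.4+t) = t(t+18), so t² = 18×5.4 = 97.2.
t* = √97.2 = 9.859 min.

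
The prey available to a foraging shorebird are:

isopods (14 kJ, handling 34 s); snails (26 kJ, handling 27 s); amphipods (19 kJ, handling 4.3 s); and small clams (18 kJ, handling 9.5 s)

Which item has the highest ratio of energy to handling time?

amphipods

Profitability E/h (kJ/s): isopods = 14/34 = 0.412, snails = 26/27 = 0.963, amphipods = 19/4.3 = 4.42, small clams = 18/9.5 = 1.89.
Ranked: amphipods > small clams > snails > isopods.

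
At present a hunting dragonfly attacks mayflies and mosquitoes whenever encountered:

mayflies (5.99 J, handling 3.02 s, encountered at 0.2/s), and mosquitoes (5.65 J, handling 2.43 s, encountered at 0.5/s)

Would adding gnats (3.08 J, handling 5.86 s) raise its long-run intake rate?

No

On mayflies and mosquitoes alone, R = ΣλE/(1+Σλh) = 4.023/2.819 = 1.427 J/s.
Profitability of gnats: 3.08/5.86 = 0.5256 J/s.
0.5256 < 1.427, so adding gnats would lower the average — exclude it.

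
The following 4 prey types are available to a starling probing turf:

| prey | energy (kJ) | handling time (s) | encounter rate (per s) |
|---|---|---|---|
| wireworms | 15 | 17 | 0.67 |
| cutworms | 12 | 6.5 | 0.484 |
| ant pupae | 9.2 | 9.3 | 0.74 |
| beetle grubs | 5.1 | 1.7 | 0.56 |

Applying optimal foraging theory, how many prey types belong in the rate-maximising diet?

E/h in descending order: beetle grubs 3, cutworms 1.85, ant pupae 0.989, wireworms 0.882 kJ/s. The optimal diet is the largest prefix of this list for which every included type satisfies E_i/h_i > R on the types above it.
Rate on top 1: 1.463. cutworms: 1.85 > 1.463 → include.
Rate on top 2: 1.699. ant pupae: 0.989 < 1.699 → exclude; stop.
Optimal diet: beetle grubs, cutworms — 2 of 4 types.

2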